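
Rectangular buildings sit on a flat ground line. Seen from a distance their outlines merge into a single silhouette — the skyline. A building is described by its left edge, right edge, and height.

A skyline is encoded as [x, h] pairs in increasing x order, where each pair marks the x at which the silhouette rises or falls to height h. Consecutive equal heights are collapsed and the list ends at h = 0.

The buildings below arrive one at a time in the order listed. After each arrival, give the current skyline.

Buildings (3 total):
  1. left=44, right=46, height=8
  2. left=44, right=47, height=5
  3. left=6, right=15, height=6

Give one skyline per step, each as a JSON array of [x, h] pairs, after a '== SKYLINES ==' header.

== SKYLINES ==
[[44,8],[46,0]]
[[44,8],[46,5],[47,0]]
[[6,6],[15,0],[44,8],[46,5],[47,0]]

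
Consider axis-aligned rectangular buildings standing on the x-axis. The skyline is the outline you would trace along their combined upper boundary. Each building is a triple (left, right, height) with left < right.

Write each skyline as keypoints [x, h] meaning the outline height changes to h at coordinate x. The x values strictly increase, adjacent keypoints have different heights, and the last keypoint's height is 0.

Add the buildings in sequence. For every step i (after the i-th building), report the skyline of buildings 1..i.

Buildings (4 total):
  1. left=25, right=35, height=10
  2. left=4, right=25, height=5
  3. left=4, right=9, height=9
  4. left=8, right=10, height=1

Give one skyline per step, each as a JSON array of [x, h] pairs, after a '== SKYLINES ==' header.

== SKYLINES ==
[[25,10],[35,0]]
[[4,5],[25,10],[35,0]]
[[4,9],[9,5],[25,10],[35,0]]
[[4,9],[9,5],[25,10],[35,0]]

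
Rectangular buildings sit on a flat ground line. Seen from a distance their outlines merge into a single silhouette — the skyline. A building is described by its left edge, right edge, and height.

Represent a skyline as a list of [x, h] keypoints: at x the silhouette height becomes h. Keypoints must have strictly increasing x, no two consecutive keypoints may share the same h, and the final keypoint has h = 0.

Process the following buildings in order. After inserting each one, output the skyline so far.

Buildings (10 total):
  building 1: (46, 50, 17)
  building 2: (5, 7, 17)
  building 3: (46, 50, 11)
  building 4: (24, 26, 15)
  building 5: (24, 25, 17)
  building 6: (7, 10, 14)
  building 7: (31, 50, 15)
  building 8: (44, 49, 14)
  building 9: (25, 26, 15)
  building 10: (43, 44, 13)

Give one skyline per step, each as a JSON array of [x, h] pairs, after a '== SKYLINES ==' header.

== SKYLINES ==
[[46,17],[50,0]]
[[5,17],[7,0],[46,17],[50,0]]
[[5,17],[7,0],[46,17],[50,0]]
[[5,17],[7,0],[24,15],[26,0],[46,17],[50,0]]
[[5,17],[7,0],[24,17],[25,15],[26,0],[46,17],[50,0]]
[[5,17],[7,14],[10,0],[24,17],[25,15],[26,0],[46,17],[50,0]]
[[5,17],[7,14],[10,0],[24,17],[25,15],[26,0],[31,15],[46,17],[50,0]]
[[5,17],[7,14],[10,0],[24,17],[25,15],[26,0],[31,15],[46,17],[50,0]]
[[5,17],[7,14],[10,0],[24,17],[25,15],[26,0],[31,15],[46,17],[50,0]]
[[5,17],[7,14],[10,0],[24,17],[25,15],[26,0],[31,15],[46,17],[50,0]]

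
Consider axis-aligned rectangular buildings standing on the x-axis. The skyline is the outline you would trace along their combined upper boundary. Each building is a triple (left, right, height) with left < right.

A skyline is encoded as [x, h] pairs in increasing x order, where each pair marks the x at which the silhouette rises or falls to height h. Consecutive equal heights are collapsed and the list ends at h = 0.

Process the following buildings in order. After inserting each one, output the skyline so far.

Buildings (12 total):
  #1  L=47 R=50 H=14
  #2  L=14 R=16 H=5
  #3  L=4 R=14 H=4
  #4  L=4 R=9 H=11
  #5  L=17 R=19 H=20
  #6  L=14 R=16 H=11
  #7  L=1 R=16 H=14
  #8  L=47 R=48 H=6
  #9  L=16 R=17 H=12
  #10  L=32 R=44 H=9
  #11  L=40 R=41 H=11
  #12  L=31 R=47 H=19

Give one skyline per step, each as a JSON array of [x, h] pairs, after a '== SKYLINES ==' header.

== SKYLINES ==
[[47,14],[50,0]]
[[14,5],[16,0],[47,14],[50,0]]
[[4,4],[14,5],[16,0],[47,14],[50,0]]
[[4,11],[9,4],[14,5],[16,0],[47,14],[50,0]]
[[4,11],[9,4],[14,5],[16,0],[17,20],[19,0],[47,14],[50,0]]
[[4,11],[9,4],[14,11],[16,0],[17,20],[19,0],[47,14],[50,0]]
[[1,14],[16,0],[17,20],[19,0],[47,14],[50,0]]
[[1,14],[16,0],[17,20],[19,0],[47,14],[50,0]]
[[1,14],[16,12],[17,20],[19,0],[47,14],[50,0]]
[[1,14],[16,12],[17,20],[19,0],[32,9],[44,0],[47,14],[50,0]]
[[1,14],[16,12],[17,20],[19,0],[32,9],[40,11],[41,9],[44,0],[47,14],[50,0]]
[[1,14],[16,12],[17,20],[19,0],[31,19],[47,14],[50,0]]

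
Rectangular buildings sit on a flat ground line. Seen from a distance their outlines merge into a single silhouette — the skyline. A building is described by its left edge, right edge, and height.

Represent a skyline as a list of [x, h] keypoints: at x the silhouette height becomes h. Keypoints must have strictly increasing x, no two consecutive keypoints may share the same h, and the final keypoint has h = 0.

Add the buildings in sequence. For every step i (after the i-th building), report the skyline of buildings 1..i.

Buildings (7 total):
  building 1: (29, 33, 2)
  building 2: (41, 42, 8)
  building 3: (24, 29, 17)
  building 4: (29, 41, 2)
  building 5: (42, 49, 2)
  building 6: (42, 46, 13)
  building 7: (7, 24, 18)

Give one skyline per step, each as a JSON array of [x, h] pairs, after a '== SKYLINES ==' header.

== SKYLINES ==
[[29,2],[33,0]]
[[29,2],[33,0],[41,8],[42,0]]
[[24,17],[29,2],[33,0],[41,8],[42,0]]
[[24,17],[29,2],[41,8],[42,0]]
[[24,17],[29,2],[41,8],[42,2],[49,0]]
[[24,17],[29,2],[41,8],[42,13],[46,2],[49,0]]
[[7,18],[24,17],[29,2],[41,8],[42,13],[46,2],[49,0]]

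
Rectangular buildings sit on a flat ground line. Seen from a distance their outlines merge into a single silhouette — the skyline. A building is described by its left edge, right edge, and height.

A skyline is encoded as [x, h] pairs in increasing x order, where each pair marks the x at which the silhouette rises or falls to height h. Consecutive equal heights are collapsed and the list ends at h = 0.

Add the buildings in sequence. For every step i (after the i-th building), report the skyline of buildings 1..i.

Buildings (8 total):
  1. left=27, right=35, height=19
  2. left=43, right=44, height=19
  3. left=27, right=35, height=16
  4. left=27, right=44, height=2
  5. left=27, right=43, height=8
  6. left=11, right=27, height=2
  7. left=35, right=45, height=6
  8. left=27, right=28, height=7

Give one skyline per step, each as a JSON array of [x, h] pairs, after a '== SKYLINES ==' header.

== SKYLINES ==
[[27,19],[35,0]]
[[27,19],[35,0],[43,19],[44,0]]
[[27,19],[35,0],[43,19],[44,0]]
[[27,19],[35,2],[43,19],[44,0]]
[[27,19],[35,8],[43,19],[44,0]]
[[11,2],[27,19],[35,8],[43,19],[44,0]]
[[11,2],[27,19],[35,8],[43,19],[44,6],[45,0]]
[[11,2],[27,19],[35,8],[43,19],[44,6],[45,0]]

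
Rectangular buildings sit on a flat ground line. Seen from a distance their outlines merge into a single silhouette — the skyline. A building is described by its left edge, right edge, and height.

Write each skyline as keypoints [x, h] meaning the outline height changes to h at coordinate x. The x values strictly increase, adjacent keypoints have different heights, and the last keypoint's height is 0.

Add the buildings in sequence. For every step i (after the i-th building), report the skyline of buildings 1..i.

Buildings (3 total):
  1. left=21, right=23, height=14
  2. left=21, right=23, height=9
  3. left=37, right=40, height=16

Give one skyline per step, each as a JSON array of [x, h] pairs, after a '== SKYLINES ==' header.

== SKYLINES ==
[[21,14],[23,0]]
[[21,14],[23,0]]
[[21,14],[23,0],[37,16],[40,0]]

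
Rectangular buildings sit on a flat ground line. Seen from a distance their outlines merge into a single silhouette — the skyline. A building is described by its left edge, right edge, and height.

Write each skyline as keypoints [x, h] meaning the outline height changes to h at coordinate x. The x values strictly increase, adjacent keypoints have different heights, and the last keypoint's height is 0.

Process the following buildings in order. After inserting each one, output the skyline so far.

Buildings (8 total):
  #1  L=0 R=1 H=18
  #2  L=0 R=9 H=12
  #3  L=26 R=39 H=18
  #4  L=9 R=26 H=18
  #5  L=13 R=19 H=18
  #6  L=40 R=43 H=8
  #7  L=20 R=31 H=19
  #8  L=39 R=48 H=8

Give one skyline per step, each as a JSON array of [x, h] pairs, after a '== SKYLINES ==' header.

== SKYLINES ==
[[0,18],[1,0]]
[[0,18],[1,12],[9,0]]
[[0,18],[1,12],[9,0],[26,18],[39,0]]
[[0,18],[1,12],[9,18],[39,0]]
[[0,18],[1,12],[9,18],[39,0]]
[[0,18],[1,12],[9,18],[39,0],[40,8],[43,0]]
[[0,18],[1,12],[9,18],[20,19],[31,18],[39,0],[40,8],[43,0]]
[[0,18],[1,12],[9,18],[20,19],[31,18],[39,8],[48,0]]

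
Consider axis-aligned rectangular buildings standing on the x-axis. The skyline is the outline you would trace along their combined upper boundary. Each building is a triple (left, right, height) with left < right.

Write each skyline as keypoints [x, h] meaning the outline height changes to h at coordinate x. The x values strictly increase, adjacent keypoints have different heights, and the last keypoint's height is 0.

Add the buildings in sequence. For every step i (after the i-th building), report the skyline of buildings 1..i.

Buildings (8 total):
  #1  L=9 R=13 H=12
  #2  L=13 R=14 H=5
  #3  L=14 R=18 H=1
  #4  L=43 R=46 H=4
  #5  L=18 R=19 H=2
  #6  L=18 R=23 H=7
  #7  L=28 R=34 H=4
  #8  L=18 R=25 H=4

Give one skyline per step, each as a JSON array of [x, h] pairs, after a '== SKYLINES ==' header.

== SKYLINES ==
[[9,12],[13,0]]
[[9,12],[13,5],[14,0]]
[[9,12],[13,5],[14,1],[18,0]]
[[9,12],[13,5],[14,1],[18,0],[43,4],[46,0]]
[[9,12],[13,5],[14,1],[18,2],[19,0],[43,4],[46,0]]
[[9,12],[13,5],[14,1],[18,7],[23,0],[43,4],[46,0]]
[[9,12],[13,5],[14,1],[18,7],[23,0],[28,4],[34,0],[43,4],[46,0]]
[[9,12],[13,5],[14,1],[18,7],[23,4],[25,0],[28,4],[34,0],[43,4],[46,0]]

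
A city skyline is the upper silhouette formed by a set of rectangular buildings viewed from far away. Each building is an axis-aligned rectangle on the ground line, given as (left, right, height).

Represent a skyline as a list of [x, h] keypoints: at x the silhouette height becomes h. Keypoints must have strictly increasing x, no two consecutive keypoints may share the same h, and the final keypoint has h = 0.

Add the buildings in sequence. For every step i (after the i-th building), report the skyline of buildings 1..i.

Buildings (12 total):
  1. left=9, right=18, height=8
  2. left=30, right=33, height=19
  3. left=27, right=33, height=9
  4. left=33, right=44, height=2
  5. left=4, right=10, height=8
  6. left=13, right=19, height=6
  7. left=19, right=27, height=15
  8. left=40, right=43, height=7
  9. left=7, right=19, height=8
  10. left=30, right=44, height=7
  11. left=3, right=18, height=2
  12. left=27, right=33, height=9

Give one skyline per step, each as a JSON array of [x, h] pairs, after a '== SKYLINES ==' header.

== SKYLINES ==
[[9,8],[18,0]]
[[9,8],[18,0],[30,19],[33,0]]
[[9,8],[18,0],[27,9],[30,19],[33,0]]
[[9,8],[18,0],[27,9],[30,19],[33,2],[44,0]]
[[4,8],[18,0],[27,9],[30,19],[33,2],[44,0]]
[[4,8],[18,6],[19,0],[27,9],[30,19],[33,2],[44,0]]
[[4,8],[18,6],[19,15],[27,9],[30,19],[33,2],[44,0]]
[[4,8],[18,6],[19,15],[27,9],[30,19],[33,2],[40,7],[43,2],[44,0]]
[[4,8],[19,15],[27,9],[30,19],[33,2],[40,7],[43,2],[44,0]]
[[4,8],[19,15],[27,9],[30,19],[33,7],[44,0]]
[[3,2],[4,8],[19,15],[27,9],[30,19],[33,7],[44,0]]
[[3,2],[4,8],[19,15],[27,9],[30,19],[33,7],[44,0]]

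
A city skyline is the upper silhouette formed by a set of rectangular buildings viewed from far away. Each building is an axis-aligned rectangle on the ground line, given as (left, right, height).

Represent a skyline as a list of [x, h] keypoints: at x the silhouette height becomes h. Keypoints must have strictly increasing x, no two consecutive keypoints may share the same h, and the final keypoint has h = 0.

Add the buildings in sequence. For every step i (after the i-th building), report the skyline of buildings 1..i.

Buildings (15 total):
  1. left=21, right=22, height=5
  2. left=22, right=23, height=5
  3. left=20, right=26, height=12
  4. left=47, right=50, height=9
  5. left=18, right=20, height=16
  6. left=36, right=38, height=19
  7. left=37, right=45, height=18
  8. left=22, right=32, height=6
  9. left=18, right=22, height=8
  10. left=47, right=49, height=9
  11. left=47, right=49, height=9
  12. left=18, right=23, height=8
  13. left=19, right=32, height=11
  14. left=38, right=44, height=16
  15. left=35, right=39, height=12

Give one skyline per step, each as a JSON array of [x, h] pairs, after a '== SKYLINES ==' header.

== SKYLINES ==
[[21,5],[22,0]]
[[21,5],[23,0]]
[[20,12],[26,0]]
[[20,12],[26,0],[47,9],[50,0]]
[[18,16],[20,12],[26,0],[47,9],[50,0]]
[[18,16],[20,12],[26,0],[36,19],[38,0],[47,9],[50,0]]
[[18,16],[20,12],[26,0],[36,19],[38,18],[45,0],[47,9],[50,0]]
[[18,16],[20,12],[26,6],[32,0],[36,19],[38,18],[45,0],[47,9],[50,0]]
[[18,16],[20,12],[26,6],[32,0],[36,19],[38,18],[45,0],[47,9],[50,0]]
[[18,16],[20,12],[26,6],[32,0],[36,19],[38,18],[45,0],[47,9],[50,0]]
[[18,16],[20,12],[26,6],[32,0],[36,19],[38,18],[45,0],[47,9],[50,0]]
[[18,16],[20,12],[26,6],[32,0],[36,19],[38,18],[45,0],[47,9],[50,0]]
[[18,16],[20,12],[26,11],[32,0],[36,19],[38,18],[45,0],[47,9],[50,0]]
[[18,16],[20,12],[26,11],[32,0],[36,19],[38,18],[45,0],[47,9],[50,0]]
[[18,16],[20,12],[26,11],[32,0],[35,12],[36,19],[38,18],[45,0],[47,9],[50,0]]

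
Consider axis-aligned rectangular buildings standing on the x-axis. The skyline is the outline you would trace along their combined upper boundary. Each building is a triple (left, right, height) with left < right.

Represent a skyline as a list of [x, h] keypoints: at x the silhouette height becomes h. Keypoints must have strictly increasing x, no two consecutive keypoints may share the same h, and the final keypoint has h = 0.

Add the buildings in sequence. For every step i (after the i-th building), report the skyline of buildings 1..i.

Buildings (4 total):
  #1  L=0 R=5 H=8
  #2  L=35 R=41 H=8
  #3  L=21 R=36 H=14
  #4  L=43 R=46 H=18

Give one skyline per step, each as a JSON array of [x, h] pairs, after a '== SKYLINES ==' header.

== SKYLINES ==
[[0,8],[5,0]]
[[0,8],[5,0],[35,8],[41,0]]
[[0,8],[5,0],[21,14],[36,8],[41,0]]
[[0,8],[5,0],[21,14],[36,8],[41,0],[43,18],[46,0]]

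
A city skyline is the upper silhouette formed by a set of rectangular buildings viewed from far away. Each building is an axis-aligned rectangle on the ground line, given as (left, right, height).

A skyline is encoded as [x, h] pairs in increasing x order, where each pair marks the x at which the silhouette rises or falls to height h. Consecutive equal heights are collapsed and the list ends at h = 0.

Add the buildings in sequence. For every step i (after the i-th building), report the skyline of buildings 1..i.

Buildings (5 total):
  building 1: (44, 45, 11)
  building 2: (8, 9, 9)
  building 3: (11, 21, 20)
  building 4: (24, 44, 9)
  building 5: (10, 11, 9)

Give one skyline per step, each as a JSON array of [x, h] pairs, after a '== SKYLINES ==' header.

== SKYLINES ==
[[44,11],[45,0]]
[[8,9],[9,0],[44,11],[45,0]]
[[8,9],[9,0],[11,20],[21,0],[44,11],[45,0]]
[[8,9],[9,0],[11,20],[21,0],[24,9],[44,11],[45,0]]
[[8,9],[9,0],[10,9],[11,20],[21,0],[24,9],[44,11],[45,0]]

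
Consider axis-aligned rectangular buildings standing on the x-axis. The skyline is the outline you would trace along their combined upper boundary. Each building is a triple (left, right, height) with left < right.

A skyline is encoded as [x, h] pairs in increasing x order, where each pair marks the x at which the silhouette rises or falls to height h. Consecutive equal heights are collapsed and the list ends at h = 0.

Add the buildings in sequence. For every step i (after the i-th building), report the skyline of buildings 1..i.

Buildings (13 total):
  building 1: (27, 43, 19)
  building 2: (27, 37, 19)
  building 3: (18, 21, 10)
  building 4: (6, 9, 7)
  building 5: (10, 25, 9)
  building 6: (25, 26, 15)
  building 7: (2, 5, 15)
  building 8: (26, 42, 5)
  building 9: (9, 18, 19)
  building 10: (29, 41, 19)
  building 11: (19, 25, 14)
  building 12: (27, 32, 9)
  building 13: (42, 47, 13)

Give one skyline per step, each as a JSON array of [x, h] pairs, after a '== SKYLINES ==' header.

== SKYLINES ==
[[27,19],[43,0]]
[[27,19],[43,0]]
[[18,10],[21,0],[27,19],[43,0]]
[[6,7],[9,0],[18,10],[21,0],[27,19],[43,0]]
[[6,7],[9,0],[10,9],[18,10],[21,9],[25,0],[27,19],[43,0]]
[[6,7],[9,0],[10,9],[18,10],[21,9],[25,15],[26,0],[27,19],[43,0]]
[[2,15],[5,0],[6,7],[9,0],[10,9],[18,10],[21,9],[25,15],[26,0],[27,19],[43,0]]
[[2,15],[5,0],[6,7],[9,0],[10,9],[18,10],[21,9],[25,15],[26,5],[27,19],[43,0]]
[[2,15],[5,0],[6,7],[9,19],[18,10],[21,9],[25,15],[26,5],[27,19],[43,0]]
[[2,15],[5,0],[6,7],[9,19],[18,10],[21,9],[25,15],[26,5],[27,19],[43,0]]
[[2,15],[5,0],[6,7],[9,19],[18,10],[19,14],[25,15],[26,5],[27,19],[43,0]]
[[2,15],[5,0],[6,7],[9,19],[18,10],[19,14],[25,15],[26,5],[27,19],[43,0]]
[[2,15],[5,0],[6,7],[9,19],[18,10],[19,14],[25,15],[26,5],[27,19],[43,13],[47,0]]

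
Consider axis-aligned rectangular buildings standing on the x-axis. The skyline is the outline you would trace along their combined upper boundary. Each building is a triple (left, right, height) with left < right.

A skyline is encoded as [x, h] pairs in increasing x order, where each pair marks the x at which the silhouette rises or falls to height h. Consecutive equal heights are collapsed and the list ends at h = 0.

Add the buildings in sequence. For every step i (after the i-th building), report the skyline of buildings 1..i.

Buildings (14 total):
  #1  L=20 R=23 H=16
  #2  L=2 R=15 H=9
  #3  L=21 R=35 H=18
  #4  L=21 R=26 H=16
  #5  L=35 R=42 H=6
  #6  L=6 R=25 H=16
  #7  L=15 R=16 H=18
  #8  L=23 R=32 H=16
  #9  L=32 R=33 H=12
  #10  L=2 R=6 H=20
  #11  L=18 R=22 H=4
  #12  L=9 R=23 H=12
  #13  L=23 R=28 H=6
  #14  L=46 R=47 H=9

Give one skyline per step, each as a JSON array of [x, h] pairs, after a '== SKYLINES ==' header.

== SKYLINES ==
[[20,16],[23,0]]
[[2,9],[15,0],[20,16],[23,0]]
[[2,9],[15,0],[20,16],[21,18],[35,0]]
[[2,9],[15,0],[20,16],[21,18],[35,0]]
[[2,9],[15,0],[20,16],[21,18],[35,6],[42,0]]
[[2,9],[6,16],[21,18],[35,6],[42,0]]
[[2,9],[6,16],[15,18],[16,16],[21,18],[35,6],[42,0]]
[[2,9],[6,16],[15,18],[16,16],[21,18],[35,6],[42,0]]
[[2,9],[6,16],[15,18],[16,16],[21,18],[35,6],[42,0]]
[[2,20],[6,16],[15,18],[16,16],[21,18],[35,6],[42,0]]
[[2,20],[6,16],[15,18],[16,16],[21,18],[35,6],[42,0]]
[[2,20],[6,16],[15,18],[16,16],[21,18],[35,6],[42,0]]
[[2,20],[6,16],[15,18],[16,16],[21,18],[35,6],[42,0]]
[[2,20],[6,16],[15,18],[16,16],[21,18],[35,6],[42,0],[46,9],[47,0]]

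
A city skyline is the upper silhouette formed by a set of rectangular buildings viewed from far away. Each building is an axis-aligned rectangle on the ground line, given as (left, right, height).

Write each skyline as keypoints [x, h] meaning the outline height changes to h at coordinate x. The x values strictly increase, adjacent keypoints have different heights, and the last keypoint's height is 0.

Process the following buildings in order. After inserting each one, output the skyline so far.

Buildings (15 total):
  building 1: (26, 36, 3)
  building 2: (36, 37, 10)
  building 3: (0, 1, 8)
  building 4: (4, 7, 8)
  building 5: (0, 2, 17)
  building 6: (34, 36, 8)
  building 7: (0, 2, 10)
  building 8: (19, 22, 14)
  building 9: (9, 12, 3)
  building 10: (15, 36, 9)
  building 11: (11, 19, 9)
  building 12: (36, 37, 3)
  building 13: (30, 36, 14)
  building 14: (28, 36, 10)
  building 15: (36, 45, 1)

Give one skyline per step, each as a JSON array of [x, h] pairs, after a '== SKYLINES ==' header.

== SKYLINES ==
[[26,3],[36,0]]
[[26,3],[36,10],[37,0]]
[[0,8],[1,0],[26,3],[36,10],[37,0]]
[[0,8],[1,0],[4,8],[7,0],[26,3],[36,10],[37,0]]
[[0,17],[2,0],[4,8],[7,0],[26,3],[36,10],[37,0]]
[[0,17],[2,0],[4,8],[7,0],[26,3],[34,8],[36,10],[37,0]]
[[0,17],[2,0],[4,8],[7,0],[26,3],[34,8],[36,10],[37,0]]
[[0,17],[2,0],[4,8],[7,0],[19,14],[22,0],[26,3],[34,8],[36,10],[37,0]]
[[0,17],[2,0],[4,8],[7,0],[9,3],[12,0],[19,14],[22,0],[26,3],[34,8],[36,10],[37,0]]
[[0,17],[2,0],[4,8],[7,0],[9,3],[12,0],[15,9],[19,14],[22,9],[36,10],[37,0]]
[[0,17],[2,0],[4,8],[7,0],[9,3],[11,9],[19,14],[22,9],[36,10],[37,0]]
[[0,17],[2,0],[4,8],[7,0],[9,3],[11,9],[19,14],[22,9],[36,10],[37,0]]
[[0,17],[2,0],[4,8],[7,0],[9,3],[11,9],[19,14],[22,9],[30,14],[36,10],[37,0]]
[[0,17],[2,0],[4,8],[7,0],[9,3],[11,9],[19,14],[22,9],[28,10],[30,14],[36,10],[37,0]]
[[0,17],[2,0],[4,8],[7,0],[9,3],[11,9],[19,14],[22,9],[28,10],[30,14],[36,10],[37,1],[45,0]]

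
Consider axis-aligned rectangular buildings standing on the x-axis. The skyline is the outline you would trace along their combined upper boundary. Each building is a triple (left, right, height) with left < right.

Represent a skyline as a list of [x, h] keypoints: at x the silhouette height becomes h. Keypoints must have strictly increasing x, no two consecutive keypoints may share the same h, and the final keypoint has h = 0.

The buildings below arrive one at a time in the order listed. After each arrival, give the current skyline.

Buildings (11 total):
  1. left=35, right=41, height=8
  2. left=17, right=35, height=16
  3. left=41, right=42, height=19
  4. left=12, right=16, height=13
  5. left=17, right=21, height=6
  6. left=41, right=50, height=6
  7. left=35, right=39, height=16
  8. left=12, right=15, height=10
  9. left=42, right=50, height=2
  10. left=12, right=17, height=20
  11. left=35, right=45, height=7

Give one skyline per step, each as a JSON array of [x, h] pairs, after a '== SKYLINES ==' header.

== SKYLINES ==
[[35,8],[41,0]]
[[17,16],[35,8],[41,0]]
[[17,16],[35,8],[41,19],[42,0]]
[[12,13],[16,0],[17,16],[35,8],[41,19],[42,0]]
[[12,13],[16,0],[17,16],[35,8],[41,19],[42,0]]
[[12,13],[16,0],[17,16],[35,8],[41,19],[42,6],[50,0]]
[[12,13],[16,0],[17,16],[39,8],[41,19],[42,6],[50,0]]
[[12,13],[16,0],[17,16],[39,8],[41,19],[42,6],[50,0]]
[[12,13],[16,0],[17,16],[39,8],[41,19],[42,6],[50,0]]
[[12,20],[17,16],[39,8],[41,19],[42,6],[50,0]]
[[12,20],[17,16],[39,8],[41,19],[42,7],[45,6],[50,0]]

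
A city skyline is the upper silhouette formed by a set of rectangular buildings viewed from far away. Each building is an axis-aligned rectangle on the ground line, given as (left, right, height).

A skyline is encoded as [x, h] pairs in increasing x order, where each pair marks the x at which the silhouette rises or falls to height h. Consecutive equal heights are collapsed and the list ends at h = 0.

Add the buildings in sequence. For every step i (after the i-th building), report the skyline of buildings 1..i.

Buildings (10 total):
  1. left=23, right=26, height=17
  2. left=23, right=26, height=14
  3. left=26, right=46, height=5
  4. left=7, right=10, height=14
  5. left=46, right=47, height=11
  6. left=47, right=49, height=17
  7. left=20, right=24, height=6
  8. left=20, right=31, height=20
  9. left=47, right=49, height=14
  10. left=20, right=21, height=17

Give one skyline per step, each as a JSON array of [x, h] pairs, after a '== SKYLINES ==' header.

== SKYLINES ==
[[23,17],[26,0]]
[[23,17],[26,0]]
[[23,17],[26,5],[46,0]]
[[7,14],[10,0],[23,17],[26,5],[46,0]]
[[7,14],[10,0],[23,17],[26,5],[46,11],[47,0]]
[[7,14],[10,0],[23,17],[26,5],[46,11],[47,17],[49,0]]
[[7,14],[10,0],[20,6],[23,17],[26,5],[46,11],[47,17],[49,0]]
[[7,14],[10,0],[20,20],[31,5],[46,11],[47,17],[49,0]]
[[7,14],[10,0],[20,20],[31,5],[46,11],[47,17],[49,0]]
[[7,14],[10,0],[20,20],[31,5],[46,11],[47,17],[49,0]]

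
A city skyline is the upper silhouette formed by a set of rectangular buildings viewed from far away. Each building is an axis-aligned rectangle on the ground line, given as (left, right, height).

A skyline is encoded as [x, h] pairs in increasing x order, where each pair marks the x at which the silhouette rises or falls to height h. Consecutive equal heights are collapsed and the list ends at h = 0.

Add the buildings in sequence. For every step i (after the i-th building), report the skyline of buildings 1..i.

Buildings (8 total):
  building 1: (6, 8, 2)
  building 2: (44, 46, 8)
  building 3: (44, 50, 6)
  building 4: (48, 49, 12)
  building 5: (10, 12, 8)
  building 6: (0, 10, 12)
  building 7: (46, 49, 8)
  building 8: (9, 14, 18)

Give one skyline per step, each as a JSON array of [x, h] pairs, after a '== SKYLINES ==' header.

== SKYLINES ==
[[6,2],[8,0]]
[[6,2],[8,0],[44,8],[46,0]]
[[6,2],[8,0],[44,8],[46,6],[50,0]]
[[6,2],[8,0],[44,8],[46,6],[48,12],[49,6],[50,0]]
[[6,2],[8,0],[10,8],[12,0],[44,8],[46,6],[48,12],[49,6],[50,0]]
[[0,12],[10,8],[12,0],[44,8],[46,6],[48,12],[49,6],[50,0]]
[[0,12],[10,8],[12,0],[44,8],[48,12],[49,6],[50,0]]
[[0,12],[9,18],[14,0],[44,8],[48,12],[49,6],[50,0]]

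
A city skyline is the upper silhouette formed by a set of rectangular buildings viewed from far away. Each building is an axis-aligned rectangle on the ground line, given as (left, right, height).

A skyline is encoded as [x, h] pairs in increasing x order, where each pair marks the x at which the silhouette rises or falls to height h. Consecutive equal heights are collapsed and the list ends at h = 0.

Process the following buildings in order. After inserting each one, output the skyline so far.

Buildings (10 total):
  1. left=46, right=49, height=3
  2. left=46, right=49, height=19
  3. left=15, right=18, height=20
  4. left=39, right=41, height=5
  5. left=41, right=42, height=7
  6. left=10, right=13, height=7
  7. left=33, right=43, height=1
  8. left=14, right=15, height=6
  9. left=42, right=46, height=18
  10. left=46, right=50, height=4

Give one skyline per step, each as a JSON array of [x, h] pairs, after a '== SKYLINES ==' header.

== SKYLINES ==
[[46,3],[49,0]]
[[46,19],[49,0]]
[[15,20],[18,0],[46,19],[49,0]]
[[15,20],[18,0],[39,5],[41,0],[46,19],[49,0]]
[[15,20],[18,0],[39,5],[41,7],[42,0],[46,19],[49,0]]
[[10,7],[13,0],[15,20],[18,0],[39,5],[41,7],[42,0],[46,19],[49,0]]
[[10,7],[13,0],[15,20],[18,0],[33,1],[39,5],[41,7],[42,1],[43,0],[46,19],[49,0]]
[[10,7],[13,0],[14,6],[15,20],[18,0],[33,1],[39,5],[41,7],[42,1],[43,0],[46,19],[49,0]]
[[10,7],[13,0],[14,6],[15,20],[18,0],[33,1],[39,5],[41,7],[42,18],[46,19],[49,0]]
[[10,7],[13,0],[14,6],[15,20],[18,0],[33,1],[39,5],[41,7],[42,18],[46,19],[49,4],[50,0]]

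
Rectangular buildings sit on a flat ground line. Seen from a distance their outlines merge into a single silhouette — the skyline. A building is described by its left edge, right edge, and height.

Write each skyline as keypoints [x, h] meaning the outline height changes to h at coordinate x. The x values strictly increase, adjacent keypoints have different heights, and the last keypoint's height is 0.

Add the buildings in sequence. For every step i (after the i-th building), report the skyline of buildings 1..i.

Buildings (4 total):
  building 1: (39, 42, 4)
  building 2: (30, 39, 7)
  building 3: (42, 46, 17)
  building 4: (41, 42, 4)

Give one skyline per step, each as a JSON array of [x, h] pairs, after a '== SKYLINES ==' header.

== SKYLINES ==
[[39,4],[42,0]]
[[30,7],[39,4],[42,0]]
[[30,7],[39,4],[42,17],[46,0]]
[[30,7],[39,4],[42,17],[46,0]]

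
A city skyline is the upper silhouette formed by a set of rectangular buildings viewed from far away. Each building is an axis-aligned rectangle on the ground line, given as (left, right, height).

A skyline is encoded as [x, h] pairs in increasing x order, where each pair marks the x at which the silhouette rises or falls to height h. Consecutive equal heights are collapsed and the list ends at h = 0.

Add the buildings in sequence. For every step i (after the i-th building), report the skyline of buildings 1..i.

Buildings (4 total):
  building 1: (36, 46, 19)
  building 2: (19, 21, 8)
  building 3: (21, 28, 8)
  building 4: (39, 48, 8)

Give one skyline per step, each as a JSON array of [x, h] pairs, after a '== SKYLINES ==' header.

== SKYLINES ==
[[36,19],[46,0]]
[[19,8],[21,0],[36,19],[46,0]]
[[19,8],[28,0],[36,19],[46,0]]
[[19,8],[28,0],[36,19],[46,8],[48,0]]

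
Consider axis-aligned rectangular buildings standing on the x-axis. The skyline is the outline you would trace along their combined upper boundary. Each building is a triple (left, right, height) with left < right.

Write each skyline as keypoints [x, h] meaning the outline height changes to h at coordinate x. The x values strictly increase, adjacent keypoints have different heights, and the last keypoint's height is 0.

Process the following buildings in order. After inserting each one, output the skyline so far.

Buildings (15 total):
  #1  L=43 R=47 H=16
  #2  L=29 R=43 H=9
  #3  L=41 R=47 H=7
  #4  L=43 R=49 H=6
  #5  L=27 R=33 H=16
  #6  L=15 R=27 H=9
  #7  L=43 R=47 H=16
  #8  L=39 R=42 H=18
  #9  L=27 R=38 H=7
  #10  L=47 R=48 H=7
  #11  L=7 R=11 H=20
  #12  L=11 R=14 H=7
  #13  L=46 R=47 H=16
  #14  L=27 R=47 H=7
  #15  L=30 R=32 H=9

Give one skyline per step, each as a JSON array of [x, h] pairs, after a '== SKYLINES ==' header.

== SKYLINES ==
[[43,16],[47,0]]
[[29,9],[43,16],[47,0]]
[[29,9],[43,16],[47,0]]
[[29,9],[43,16],[47,6],[49,0]]
[[27,16],[33,9],[43,16],[47,6],[49,0]]
[[15,9],[27,16],[33,9],[43,16],[47,6],[49,0]]
[[15,9],[27,16],[33,9],[43,16],[47,6],[49,0]]
[[15,9],[27,16],[33,9],[39,18],[42,9],[43,16],[47,6],[49,0]]
[[15,9],[27,16],[33,9],[39,18],[42,9],[43,16],[47,6],[49,0]]
[[15,9],[27,16],[33,9],[39,18],[42,9],[43,16],[47,7],[48,6],[49,0]]
[[7,20],[11,0],[15,9],[27,16],[33,9],[39,18],[42,9],[43,16],[47,7],[48,6],[49,0]]
[[7,20],[11,7],[14,0],[15,9],[27,16],[33,9],[39,18],[42,9],[43,16],[47,7],[48,6],[49,0]]
[[7,20],[11,7],[14,0],[15,9],[27,16],[33,9],[39,18],[42,9],[43,16],[47,7],[48,6],[49,0]]
[[7,20],[11,7],[14,0],[15,9],[27,16],[33,9],[39,18],[42,9],[43,16],[47,7],[48,6],[49,0]]
[[7,20],[11,7],[14,0],[15,9],[27,16],[33,9],[39,18],[42,9],[43,16],[47,7],[48,6],[49,0]]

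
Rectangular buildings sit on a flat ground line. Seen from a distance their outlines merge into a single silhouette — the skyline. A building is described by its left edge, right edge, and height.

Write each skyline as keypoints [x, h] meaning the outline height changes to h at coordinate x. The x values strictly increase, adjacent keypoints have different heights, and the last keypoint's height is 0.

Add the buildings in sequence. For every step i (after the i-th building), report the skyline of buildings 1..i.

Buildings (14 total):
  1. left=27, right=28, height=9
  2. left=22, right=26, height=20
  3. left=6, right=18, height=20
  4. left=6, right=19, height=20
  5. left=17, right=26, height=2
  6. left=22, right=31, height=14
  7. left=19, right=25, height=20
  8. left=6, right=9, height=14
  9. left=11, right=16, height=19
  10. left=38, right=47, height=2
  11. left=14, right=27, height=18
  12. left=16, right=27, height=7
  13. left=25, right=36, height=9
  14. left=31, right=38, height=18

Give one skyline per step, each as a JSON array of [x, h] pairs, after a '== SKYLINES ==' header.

== SKYLINES ==
[[27,9],[28,0]]
[[22,20],[26,0],[27,9],[28,0]]
[[6,20],[18,0],[22,20],[26,0],[27,9],[28,0]]
[[6,20],[19,0],[22,20],[26,0],[27,9],[28,0]]
[[6,20],[19,2],[22,20],[26,0],[27,9],[28,0]]
[[6,20],[19,2],[22,20],[26,14],[31,0]]
[[6,20],[26,14],[31,0]]
[[6,20],[26,14],[31,0]]
[[6,20],[26,14],[31,0]]
[[6,20],[26,14],[31,0],[38,2],[47,0]]
[[6,20],[26,18],[27,14],[31,0],[38,2],[47,0]]
[[6,20],[26,18],[27,14],[31,0],[38,2],[47,0]]
[[6,20],[26,18],[27,14],[31,9],[36,0],[38,2],[47,0]]
[[6,20],[26,18],[27,14],[31,18],[38,2],[47,0]]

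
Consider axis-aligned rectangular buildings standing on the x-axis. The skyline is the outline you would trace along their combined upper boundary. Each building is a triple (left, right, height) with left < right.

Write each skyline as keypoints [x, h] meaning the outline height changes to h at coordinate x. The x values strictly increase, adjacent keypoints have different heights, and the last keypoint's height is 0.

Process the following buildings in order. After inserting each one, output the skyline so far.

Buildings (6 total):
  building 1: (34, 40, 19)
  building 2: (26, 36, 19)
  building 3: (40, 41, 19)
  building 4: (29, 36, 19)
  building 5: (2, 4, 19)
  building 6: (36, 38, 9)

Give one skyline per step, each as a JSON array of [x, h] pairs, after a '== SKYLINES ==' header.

== SKYLINES ==
[[34,19],[40,0]]
[[26,19],[40,0]]
[[26,19],[41,0]]
[[26,19],[41,0]]
[[2,19],[4,0],[26,19],[41,0]]
[[2,19],[4,0],[26,19],[41,0]]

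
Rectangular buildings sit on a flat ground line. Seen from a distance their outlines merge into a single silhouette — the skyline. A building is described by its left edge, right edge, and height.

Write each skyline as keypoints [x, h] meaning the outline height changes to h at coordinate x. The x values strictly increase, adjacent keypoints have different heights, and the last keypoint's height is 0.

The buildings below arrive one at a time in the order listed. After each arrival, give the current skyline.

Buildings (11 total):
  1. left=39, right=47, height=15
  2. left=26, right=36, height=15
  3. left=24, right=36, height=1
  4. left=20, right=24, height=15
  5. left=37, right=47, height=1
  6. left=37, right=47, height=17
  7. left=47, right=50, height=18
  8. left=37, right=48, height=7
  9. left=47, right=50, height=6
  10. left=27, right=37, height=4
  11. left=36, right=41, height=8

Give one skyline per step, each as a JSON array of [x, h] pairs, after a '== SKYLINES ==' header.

== SKYLINES ==
[[39,15],[47,0]]
[[26,15],[36,0],[39,15],[47,0]]
[[24,1],[26,15],[36,0],[39,15],[47,0]]
[[20,15],[24,1],[26,15],[36,0],[39,15],[47,0]]
[[20,15],[24,1],[26,15],[36,0],[37,1],[39,15],[47,0]]
[[20,15],[24,1],[26,15],[36,0],[37,17],[47,0]]
[[20,15],[24,1],[26,15],[36,0],[37,17],[47,18],[50,0]]
[[20,15],[24,1],[26,15],[36,0],[37,17],[47,18],[50,0]]
[[20,15],[24,1],[26,15],[36,0],[37,17],[47,18],[50,0]]
[[20,15],[24,1],[26,15],[36,4],[37,17],[47,18],[50,0]]
[[20,15],[24,1],[26,15],[36,8],[37,17],[47,18],[50,0]]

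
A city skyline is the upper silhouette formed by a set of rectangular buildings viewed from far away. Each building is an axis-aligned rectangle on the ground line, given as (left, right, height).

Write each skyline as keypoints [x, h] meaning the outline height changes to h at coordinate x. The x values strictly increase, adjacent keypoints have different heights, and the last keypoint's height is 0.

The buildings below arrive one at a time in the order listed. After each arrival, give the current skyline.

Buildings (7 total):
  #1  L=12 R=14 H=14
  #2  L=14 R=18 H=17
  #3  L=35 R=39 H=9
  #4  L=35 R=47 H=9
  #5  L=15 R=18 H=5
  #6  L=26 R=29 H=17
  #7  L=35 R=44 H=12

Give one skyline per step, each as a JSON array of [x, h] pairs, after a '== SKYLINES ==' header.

== SKYLINES ==
[[12,14],[14,0]]
[[12,14],[14,17],[18,0]]
[[12,14],[14,17],[18,0],[35,9],[39,0]]
[[12,14],[14,17],[18,0],[35,9],[47,0]]
[[12,14],[14,17],[18,0],[35,9],[47,0]]
[[12,14],[14,17],[18,0],[26,17],[29,0],[35,9],[47,0]]
[[12,14],[14,17],[18,0],[26,17],[29,0],[35,12],[44,9],[47,0]]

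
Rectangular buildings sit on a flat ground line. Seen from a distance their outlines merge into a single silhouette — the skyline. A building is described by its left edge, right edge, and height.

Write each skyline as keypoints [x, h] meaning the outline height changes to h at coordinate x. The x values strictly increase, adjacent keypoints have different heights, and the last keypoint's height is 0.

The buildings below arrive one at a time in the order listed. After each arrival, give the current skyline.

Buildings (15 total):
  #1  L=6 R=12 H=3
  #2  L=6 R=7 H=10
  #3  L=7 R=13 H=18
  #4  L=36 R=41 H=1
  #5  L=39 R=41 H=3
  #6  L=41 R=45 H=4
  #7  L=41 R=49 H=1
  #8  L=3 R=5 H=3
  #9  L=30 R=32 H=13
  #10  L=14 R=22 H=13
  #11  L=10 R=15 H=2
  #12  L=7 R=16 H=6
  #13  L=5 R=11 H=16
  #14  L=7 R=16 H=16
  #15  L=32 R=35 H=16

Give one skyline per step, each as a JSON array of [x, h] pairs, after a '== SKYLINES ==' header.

== SKYLINES ==
[[6,3],[12,0]]
[[6,10],[7,3],[12,0]]
[[6,10],[7,18],[13,0]]
[[6,10],[7,18],[13,0],[36,1],[41,0]]
[[6,10],[7,18],[13,0],[36,1],[39,3],[41,0]]
[[6,10],[7,18],[13,0],[36,1],[39,3],[41,4],[45,0]]
[[6,10],[7,18],[13,0],[36,1],[39,3],[41,4],[45,1],[49,0]]
[[3,3],[5,0],[6,10],[7,18],[13,0],[36,1],[39,3],[41,4],[45,1],[49,0]]
[[3,3],[5,0],[6,10],[7,18],[13,0],[30,13],[32,0],[36,1],[39,3],[41,4],[45,1],[49,0]]
[[3,3],[5,0],[6,10],[7,18],[13,0],[14,13],[22,0],[30,13],[32,0],[36,1],[39,3],[41,4],[45,1],[49,0]]
[[3,3],[5,0],[6,10],[7,18],[13,2],[14,13],[22,0],[30,13],[32,0],[36,1],[39,3],[41,4],[45,1],[49,0]]
[[3,3],[5,0],[6,10],[7,18],[13,6],[14,13],[22,0],[30,13],[32,0],[36,1],[39,3],[41,4],[45,1],[49,0]]
[[3,3],[5,16],[7,18],[13,6],[14,13],[22,0],[30,13],[32,0],[36,1],[39,3],[41,4],[45,1],[49,0]]
[[3,3],[5,16],[7,18],[13,16],[16,13],[22,0],[30,13],[32,0],[36,1],[39,3],[41,4],[45,1],[49,0]]
[[3,3],[5,16],[7,18],[13,16],[16,13],[22,0],[30,13],[32,16],[35,0],[36,1],[39,3],[41,4],[45,1],[49,0]]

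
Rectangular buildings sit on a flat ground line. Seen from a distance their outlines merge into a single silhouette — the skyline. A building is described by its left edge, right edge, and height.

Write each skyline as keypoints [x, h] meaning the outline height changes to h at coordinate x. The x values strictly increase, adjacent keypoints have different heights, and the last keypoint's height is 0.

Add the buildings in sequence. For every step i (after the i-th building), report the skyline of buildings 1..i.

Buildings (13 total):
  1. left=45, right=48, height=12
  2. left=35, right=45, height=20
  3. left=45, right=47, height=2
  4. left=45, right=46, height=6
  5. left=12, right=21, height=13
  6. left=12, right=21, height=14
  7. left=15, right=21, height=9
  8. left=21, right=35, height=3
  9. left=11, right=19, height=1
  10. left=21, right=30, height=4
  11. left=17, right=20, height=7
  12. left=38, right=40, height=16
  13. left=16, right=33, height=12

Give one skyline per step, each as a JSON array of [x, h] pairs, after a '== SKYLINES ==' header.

== SKYLINES ==
[[45,12],[48,0]]
[[35,20],[45,12],[48,0]]
[[35,20],[45,12],[48,0]]
[[35,20],[45,12],[48,0]]
[[12,13],[21,0],[35,20],[45,12],[48,0]]
[[12,14],[21,0],[35,20],[45,12],[48,0]]
[[12,14],[21,0],[35,20],[45,12],[48,0]]
[[12,14],[21,3],[35,20],[45,12],[48,0]]
[[11,1],[12,14],[21,3],[35,20],[45,12],[48,0]]
[[11,1],[12,14],[21,4],[30,3],[35,20],[45,12],[48,0]]
[[11,1],[12,14],[21,4],[30,3],[35,20],[45,12],[48,0]]
[[11,1],[12,14],[21,4],[30,3],[35,20],[45,12],[48,0]]
[[11,1],[12,14],[21,12],[33,3],[35,20],[45,12],[48,0]]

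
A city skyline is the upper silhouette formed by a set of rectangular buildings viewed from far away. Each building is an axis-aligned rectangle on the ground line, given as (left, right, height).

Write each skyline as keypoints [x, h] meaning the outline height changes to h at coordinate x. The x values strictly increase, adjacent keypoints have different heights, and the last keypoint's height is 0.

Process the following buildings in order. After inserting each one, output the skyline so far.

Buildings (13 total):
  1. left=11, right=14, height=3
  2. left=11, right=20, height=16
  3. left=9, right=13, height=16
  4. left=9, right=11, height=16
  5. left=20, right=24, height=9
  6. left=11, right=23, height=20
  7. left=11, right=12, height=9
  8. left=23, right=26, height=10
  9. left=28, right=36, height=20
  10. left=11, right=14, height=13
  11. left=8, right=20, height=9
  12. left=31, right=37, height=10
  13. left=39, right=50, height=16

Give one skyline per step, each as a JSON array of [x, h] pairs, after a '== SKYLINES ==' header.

== SKYLINES ==
[[11,3],[14,0]]
[[11,16],[20,0]]
[[9,16],[20,0]]
[[9,16],[20,0]]
[[9,16],[20,9],[24,0]]
[[9,16],[11,20],[23,9],[24,0]]
[[9,16],[11,20],[23,9],[24,0]]
[[9,16],[11,20],[23,10],[26,0]]
[[9,16],[11,20],[23,10],[26,0],[28,20],[36,0]]
[[9,16],[11,20],[23,10],[26,0],[28,20],[36,0]]
[[8,9],[9,16],[11,20],[23,10],[26,0],[28,20],[36,0]]
[[8,9],[9,16],[11,20],[23,10],[26,0],[28,20],[36,10],[37,0]]
[[8,9],[9,16],[11,20],[23,10],[26,0],[28,20],[36,10],[37,0],[39,16],[50,0]]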